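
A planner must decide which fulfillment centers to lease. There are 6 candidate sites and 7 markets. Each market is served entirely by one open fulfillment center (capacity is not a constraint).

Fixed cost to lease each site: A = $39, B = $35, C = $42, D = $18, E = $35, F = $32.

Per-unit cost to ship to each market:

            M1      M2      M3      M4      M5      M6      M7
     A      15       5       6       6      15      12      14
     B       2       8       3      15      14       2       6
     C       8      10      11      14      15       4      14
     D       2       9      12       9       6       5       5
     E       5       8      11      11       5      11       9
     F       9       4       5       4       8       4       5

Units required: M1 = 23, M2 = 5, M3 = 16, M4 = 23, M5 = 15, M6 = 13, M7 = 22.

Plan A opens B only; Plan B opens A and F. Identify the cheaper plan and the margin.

Plan A: {B}: M1→B 2·23=46, M2→B 8·5=40, M3→B 3·16=48, M4→B 15·23=345, M5→B 14·15=210, M6→B 2·13=26, M7→B 6·22=132. Service 847; fixed 35; total 882.
Plan B: {A, F}: M1→F 9·23=207, M2→F 4·5=20, M3→F 5·16=80, M4→F 4·23=92, M5→F 8·15=120, M6→F 4·13=52, M7→F 5·22=110. Service 681; fixed 71; total 752.
Difference: |882 − 752| = 130.

Plan B is cheaper by 130.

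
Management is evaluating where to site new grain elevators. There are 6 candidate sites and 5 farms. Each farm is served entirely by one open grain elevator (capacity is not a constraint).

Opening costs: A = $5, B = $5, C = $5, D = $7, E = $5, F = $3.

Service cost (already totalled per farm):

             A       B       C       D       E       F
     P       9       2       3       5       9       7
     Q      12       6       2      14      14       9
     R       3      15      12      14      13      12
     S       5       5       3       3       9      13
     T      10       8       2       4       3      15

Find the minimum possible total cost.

For any fixed open set, each farm goes to its cheapest open site; total = fixed + service.
{A, C}: P→C 3, Q→C 2, R→A 3, S→C 3, T→C 2. Service 13; fixed 10; total 23.
{A, C, F}: service 13 + fixed 13 = 26
{A, B, C}: P→B 2, Q→C 2, R→A 3, S→C 3, T→C 2. Service 12; fixed 15; total 27.
{A, B, C, D, E, F}: service 12 + fixed 30 = 42
No other subset beats 23.

Minimum total cost: 23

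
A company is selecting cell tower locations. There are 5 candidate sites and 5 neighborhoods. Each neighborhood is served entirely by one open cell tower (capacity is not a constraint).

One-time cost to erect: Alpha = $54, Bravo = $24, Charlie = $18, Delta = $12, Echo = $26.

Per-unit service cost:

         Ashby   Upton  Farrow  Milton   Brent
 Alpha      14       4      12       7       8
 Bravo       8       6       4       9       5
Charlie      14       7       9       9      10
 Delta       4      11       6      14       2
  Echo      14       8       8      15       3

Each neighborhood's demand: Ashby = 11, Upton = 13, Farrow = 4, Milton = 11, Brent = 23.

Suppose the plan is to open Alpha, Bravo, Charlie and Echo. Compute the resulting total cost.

Total cost: 424

Each neighborhood is assigned to its cheapest site among the open ones.
{Alpha, Bravo, Charlie, Echo}: Ashby→Bravo 8·11=88, Upton→Alpha 4·13=52, Farrow→Bravo 4·4=16, Milton→Alpha 7·11=77, Brent→Echo 3·23=69. Service 302; fixed 122; total 424.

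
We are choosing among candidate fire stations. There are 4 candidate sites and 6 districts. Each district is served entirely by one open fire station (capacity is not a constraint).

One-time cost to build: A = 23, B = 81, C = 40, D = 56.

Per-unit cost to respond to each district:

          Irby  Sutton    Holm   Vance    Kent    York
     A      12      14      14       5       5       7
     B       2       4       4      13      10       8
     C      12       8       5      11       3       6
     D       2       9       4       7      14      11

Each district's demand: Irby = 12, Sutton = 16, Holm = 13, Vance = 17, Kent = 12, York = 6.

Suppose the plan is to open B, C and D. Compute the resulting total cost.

Total cost: 508

Each district is assigned to its cheapest site among the open ones.
{B, C, D}: Irby→B 2·12=24, Sutton→B 4·16=64, Holm→B 4·13=52, Vance→D 7·17=119, Kent→C 3·12=36, York→C 6·6=36. Service 331; fixed 177; total 508.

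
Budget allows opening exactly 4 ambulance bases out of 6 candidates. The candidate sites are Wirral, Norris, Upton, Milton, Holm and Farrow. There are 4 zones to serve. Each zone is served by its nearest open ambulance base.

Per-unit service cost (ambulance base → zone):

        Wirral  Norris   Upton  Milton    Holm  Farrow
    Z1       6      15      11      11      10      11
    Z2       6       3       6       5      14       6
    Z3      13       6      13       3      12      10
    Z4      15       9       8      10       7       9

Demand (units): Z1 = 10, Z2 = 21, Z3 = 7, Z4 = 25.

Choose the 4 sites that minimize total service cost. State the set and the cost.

With exactly 4 open, each zone uses its cheapest among the chosen.
{Wirral, Norris, Milton, Holm}: Z1→Wirral 6·10=60, Z2→Norris 3·21=63, Z3→Milton 3·7=21, Z4→Holm 7·25=175. Service cost 319.
{Wirral, Norris, Upton, Holm}: service cost 340
{Wirral, Norris, Holm, Farrow}: service cost 340
Among all 15 size-4 choices, {Wirral, Norris, Milton, Holm} is lowest.

Choose Wirral, Norris, Milton and Holm; total service cost 319.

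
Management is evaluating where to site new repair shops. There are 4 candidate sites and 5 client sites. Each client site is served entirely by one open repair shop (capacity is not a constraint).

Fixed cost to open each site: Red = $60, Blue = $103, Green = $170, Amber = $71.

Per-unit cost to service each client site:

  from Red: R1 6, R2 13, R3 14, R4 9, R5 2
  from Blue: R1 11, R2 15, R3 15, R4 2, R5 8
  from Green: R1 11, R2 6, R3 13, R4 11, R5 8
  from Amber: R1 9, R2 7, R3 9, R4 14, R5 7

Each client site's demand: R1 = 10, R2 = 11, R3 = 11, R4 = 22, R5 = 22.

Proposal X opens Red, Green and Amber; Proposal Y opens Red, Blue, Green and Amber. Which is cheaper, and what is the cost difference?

Proposal X: {Red, Green, Amber}: R1→Red 6·10=60, R2→Green 6·11=66, R3→Amber 9·11=99, R4→Red 9·22=198, R5→Red 2·22=44. Service 467; fixed 301; total 768.
Proposal Y: {Red, Blue, Green, Amber}: R1→Red 6·10=60, R2→Green 6·11=66, R3→Amber 9·11=99, R4→Blue 2·22=44, R5→Red 2·22=44. Service 313; fixed 404; total 717.
Difference: |768 − 717| = 51.

Proposal Y is cheaper by 51.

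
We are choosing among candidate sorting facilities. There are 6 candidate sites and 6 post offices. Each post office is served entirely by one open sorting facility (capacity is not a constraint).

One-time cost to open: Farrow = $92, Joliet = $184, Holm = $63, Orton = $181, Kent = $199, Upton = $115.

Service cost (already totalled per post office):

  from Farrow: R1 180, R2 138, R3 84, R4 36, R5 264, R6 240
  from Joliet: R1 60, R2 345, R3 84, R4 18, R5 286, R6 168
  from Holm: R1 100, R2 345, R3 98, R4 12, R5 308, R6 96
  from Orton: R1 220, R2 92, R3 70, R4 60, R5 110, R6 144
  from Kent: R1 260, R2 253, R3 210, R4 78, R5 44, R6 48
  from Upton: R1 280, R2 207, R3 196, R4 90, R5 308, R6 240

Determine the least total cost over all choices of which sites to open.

Minimum total cost: 724

For any fixed open set, each post office goes to its cheapest open site; total = fixed + service.
{Holm, Orton}: R1→Holm 100, R2→Orton 92, R3→Orton 70, R4→Holm 12, R5→Orton 110, R6→Holm 96. Service 480; fixed 244; total 724.
{Farrow, Holm, Kent}: R1→Holm 100, R2→Farrow 138, R3→Farrow 84, R4→Holm 12, R5→Kent 44, R6→Kent 48. Service 426; fixed 354; total 780.
{Holm, Orton, Kent}: R1→Holm 100, R2→Orton 92, R3→Orton 70, R4→Holm 12, R5→Kent 44, R6→Kent 48. Service 366; fixed 443; total 809.
{Farrow, Joliet, Holm, Orton, Kent, Upton}: service 326 + fixed 834 = 1160
No other subset beats 724.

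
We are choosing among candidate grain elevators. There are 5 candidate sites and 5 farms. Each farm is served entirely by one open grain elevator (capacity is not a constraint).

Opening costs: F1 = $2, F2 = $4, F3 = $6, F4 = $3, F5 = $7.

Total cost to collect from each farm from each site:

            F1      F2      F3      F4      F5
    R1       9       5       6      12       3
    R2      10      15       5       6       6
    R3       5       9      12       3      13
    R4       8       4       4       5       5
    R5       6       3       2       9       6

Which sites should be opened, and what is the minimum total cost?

Open F2 and F4; minimum total cost 28.

For any fixed open set, each farm goes to its cheapest open site; total = fixed + service.
{F2, F4}: R1→F2 5, R2→F4 6, R3→F4 3, R4→F2 4, R5→F2 3. Service 21; fixed 7; total 28.
{F3, F4}: service 20 + fixed 9 = 29
{F1, F2, F4}: R1→F2 5, R2→F4 6, R3→F4 3, R4→F2 4, R5→F2 3. Service 21; fixed 9; total 30.
{F1, F2, F3, F4, F5}: service 17 + fixed 22 = 39
No other subset beats 28.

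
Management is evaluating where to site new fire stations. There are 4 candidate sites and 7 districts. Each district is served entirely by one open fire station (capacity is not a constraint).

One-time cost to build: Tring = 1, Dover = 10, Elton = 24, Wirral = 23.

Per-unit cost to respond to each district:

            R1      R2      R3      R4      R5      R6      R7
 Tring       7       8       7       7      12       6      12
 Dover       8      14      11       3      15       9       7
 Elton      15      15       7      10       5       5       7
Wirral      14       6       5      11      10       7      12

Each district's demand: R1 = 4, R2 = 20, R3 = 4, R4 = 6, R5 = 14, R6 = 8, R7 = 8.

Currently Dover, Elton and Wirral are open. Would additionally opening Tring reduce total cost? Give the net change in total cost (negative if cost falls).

Current service cost with {Dover, Elton, Wirral}: 356.
Adding Tring: each district re-picks its cheapest; new service cost 352, saving 4.
Extra fixed cost: 1. Net change = 1 − 4 = -3.
(Totals: 413 → 410.)

Yes — net change −3 (cost falls by 3).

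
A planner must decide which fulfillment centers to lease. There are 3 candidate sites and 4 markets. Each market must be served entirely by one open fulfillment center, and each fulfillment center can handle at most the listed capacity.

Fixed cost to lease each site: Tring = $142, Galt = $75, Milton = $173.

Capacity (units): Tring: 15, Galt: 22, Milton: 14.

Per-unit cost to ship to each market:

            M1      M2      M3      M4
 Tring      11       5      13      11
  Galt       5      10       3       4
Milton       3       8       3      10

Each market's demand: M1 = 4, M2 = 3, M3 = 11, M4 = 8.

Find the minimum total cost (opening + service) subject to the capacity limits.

Minimum total cost: 341

Open {Tring, Galt}: M1→Tring 11·4=44, M2→Tring 5·3=15, M3→Galt 3·11=33, M4→Galt 4·8=32.
Loads: Tring carries 7/15, Galt carries 19/22. Service 124; fixed 217; total 341.
Next best feasible plan costs 349.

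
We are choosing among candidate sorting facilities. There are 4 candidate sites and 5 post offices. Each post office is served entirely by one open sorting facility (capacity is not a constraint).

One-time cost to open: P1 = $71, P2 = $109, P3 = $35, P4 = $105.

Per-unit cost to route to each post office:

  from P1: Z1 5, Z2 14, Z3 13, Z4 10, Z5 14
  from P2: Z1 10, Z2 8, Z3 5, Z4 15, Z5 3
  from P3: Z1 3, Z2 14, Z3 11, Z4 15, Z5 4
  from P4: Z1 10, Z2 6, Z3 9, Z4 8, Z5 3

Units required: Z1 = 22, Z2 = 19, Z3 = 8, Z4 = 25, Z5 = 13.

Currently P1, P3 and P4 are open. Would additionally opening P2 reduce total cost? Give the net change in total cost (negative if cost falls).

Current service cost with {P1, P3, P4}: 491.
Adding P2: each post office re-picks its cheapest; new service cost 459, saving 32.
Extra fixed cost: 109. Net change = 109 − 32 = 77.
(Totals: 702 → 779.)

No — net change +77 (cost rises by 77).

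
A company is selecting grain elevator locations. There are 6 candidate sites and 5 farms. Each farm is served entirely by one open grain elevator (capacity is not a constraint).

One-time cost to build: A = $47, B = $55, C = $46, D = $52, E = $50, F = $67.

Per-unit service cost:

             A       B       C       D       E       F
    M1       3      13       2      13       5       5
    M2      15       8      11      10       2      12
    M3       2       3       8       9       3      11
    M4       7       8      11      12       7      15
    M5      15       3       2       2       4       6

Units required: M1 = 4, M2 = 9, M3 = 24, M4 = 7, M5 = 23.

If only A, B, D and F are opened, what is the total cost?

Total cost: 448

Each farm is assigned to its cheapest site among the open ones.
{A, B, D, F}: M1→A 3·4=12, M2→B 8·9=72, M3→A 2·24=48, M4→A 7·7=49, M5→D 2·23=46. Service 227; fixed 221; total 448.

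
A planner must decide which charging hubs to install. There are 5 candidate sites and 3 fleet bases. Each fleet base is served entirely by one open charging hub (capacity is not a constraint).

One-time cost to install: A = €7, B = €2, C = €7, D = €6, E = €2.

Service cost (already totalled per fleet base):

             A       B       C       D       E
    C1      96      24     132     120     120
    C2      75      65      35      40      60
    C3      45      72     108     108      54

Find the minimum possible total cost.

Minimum total cost: 120

For any fixed open set, each fleet base goes to its cheapest open site; total = fixed + service.
{A, B, C}: C1→B 24, C2→C 35, C3→A 45. Service 104; fixed 16; total 120.
{A, B, C, E}: service 104 + fixed 18 = 122
{A, B, D}: service 109 + fixed 15 = 124
{A, B, C, D, E}: C1→B 24, C2→C 35, C3→A 45. Service 104; fixed 24; total 128.
No other subset beats 120.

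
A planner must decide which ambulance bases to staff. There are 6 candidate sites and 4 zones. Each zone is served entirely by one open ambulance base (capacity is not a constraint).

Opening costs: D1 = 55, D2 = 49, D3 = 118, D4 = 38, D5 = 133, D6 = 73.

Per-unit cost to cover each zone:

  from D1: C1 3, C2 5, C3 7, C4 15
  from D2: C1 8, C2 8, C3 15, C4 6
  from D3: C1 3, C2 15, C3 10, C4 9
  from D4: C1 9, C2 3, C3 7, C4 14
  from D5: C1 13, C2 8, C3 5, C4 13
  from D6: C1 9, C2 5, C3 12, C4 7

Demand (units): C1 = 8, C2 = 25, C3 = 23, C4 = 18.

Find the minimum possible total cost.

Minimum total cost: 495

For any fixed open set, each zone goes to its cheapest open site; total = fixed + service.
{D2, D4}: C1→D2 8·8=64, C2→D4 3·25=75, C3→D4 7·23=161, C4→D2 6·18=108. Service 408; fixed 87; total 495.
{D1, D2, D4}: service 368 + fixed 142 = 510
{D1, D2}: C1→D1 3·8=24, C2→D1 5·25=125, C3→D1 7·23=161, C4→D2 6·18=108. Service 418; fixed 104; total 522.
{D1, D2, D3, D4, D5, D6}: C1→D1 3·8=24, C2→D4 3·25=75, C3→D5 5·23=115, C4→D2 6·18=108. Service 322; fixed 466; total 788.
No other subset beats 495.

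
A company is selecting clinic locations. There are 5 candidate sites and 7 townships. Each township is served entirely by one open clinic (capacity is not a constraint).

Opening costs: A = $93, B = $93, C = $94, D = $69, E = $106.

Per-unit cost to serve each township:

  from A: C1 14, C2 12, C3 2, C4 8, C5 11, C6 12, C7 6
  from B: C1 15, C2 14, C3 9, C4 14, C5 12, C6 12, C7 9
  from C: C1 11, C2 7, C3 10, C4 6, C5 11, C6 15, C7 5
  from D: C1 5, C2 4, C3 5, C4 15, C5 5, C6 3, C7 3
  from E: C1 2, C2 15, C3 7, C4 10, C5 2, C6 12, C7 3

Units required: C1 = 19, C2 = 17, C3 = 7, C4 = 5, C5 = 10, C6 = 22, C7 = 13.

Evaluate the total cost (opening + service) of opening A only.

Total cost: 1069

Each township is assigned to its cheapest site among the open ones.
{A}: C1→A 14·19=266, C2→A 12·17=204, C3→A 2·7=14, C4→A 8·5=40, C5→A 11·10=110, C6→A 12·22=264, C7→A 6·13=78. Service 976; fixed 93; total 1069.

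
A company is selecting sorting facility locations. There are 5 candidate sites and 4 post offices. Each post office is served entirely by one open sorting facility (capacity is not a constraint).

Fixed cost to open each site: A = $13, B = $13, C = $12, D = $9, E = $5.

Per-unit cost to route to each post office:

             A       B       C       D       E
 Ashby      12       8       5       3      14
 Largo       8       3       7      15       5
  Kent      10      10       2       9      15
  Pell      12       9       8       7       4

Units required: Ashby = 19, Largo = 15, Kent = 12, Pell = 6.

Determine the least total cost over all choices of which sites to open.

Minimum total cost: 189

For any fixed open set, each post office goes to its cheapest open site; total = fixed + service.
{B, C, D, E}: Ashby→D 3·19=57, Largo→B 3·15=45, Kent→C 2·12=24, Pell→E 4·6=24. Service 150; fixed 39; total 189.
{A, B, C, D, E}: service 150 + fixed 52 = 202
{B, C, D}: Ashby→D 3·19=57, Largo→B 3·15=45, Kent→C 2·12=24, Pell→D 7·6=42. Service 168; fixed 34; total 202.
{E}: Ashby→E 14·19=266, Largo→E 5·15=75, Kent→E 15·12=180, Pell→E 4·6=24. Service 545; fixed 5; total 550.
No other subset beats 189.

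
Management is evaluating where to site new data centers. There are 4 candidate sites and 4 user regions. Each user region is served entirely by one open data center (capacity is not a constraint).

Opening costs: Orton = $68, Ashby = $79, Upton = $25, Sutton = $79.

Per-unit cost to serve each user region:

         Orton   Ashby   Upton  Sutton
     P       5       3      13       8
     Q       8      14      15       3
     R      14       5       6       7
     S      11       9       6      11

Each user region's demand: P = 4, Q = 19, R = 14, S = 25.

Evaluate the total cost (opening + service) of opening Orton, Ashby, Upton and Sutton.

Total cost: 540

Each user region is assigned to its cheapest site among the open ones.
{Orton, Ashby, Upton, Sutton}: P→Ashby 3·4=12, Q→Sutton 3·19=57, R→Ashby 5·14=70, S→Upton 6·25=150. Service 289; fixed 251; total 540.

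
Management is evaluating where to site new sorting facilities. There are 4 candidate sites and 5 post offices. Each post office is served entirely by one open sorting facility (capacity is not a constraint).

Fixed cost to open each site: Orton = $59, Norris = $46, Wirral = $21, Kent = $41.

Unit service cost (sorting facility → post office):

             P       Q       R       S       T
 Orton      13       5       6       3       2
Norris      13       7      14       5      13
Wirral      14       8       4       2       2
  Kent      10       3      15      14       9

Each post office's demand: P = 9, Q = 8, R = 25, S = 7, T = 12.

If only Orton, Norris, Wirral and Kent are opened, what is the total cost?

Each post office is assigned to its cheapest site among the open ones.
{Orton, Norris, Wirral, Kent}: P→Kent 10·9=90, Q→Kent 3·8=24, R→Wirral 4·25=100, S→Wirral 2·7=14, T→Orton 2·12=24. Service 252; fixed 167; total 419.

Total cost: 419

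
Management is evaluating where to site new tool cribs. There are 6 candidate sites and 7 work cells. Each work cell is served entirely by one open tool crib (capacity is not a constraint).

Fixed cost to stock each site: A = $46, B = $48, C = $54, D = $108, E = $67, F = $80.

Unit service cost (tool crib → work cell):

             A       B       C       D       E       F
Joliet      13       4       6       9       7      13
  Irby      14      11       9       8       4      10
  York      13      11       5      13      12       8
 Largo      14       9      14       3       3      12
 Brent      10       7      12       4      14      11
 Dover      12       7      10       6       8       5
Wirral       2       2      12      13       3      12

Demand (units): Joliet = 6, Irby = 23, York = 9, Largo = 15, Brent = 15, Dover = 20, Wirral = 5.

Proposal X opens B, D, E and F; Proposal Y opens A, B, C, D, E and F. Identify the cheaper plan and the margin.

Proposal X is cheaper by 73.

Proposal X: {B, D, E, F}: Joliet→B 4·6=24, Irby→E 4·23=92, York→F 8·9=72, Largo→D 3·15=45, Brent→D 4·15=60, Dover→F 5·20=100, Wirral→B 2·5=10. Service 403; fixed 303; total 706.
Proposal Y: {A, B, C, D, E, F}: Joliet→B 4·6=24, Irby→E 4·23=92, York→C 5·9=45, Largo→D 3·15=45, Brent→D 4·15=60, Dover→F 5·20=100, Wirral→A 2·5=10. Service 376; fixed 403; total 779.
Difference: |706 − 779| = 73.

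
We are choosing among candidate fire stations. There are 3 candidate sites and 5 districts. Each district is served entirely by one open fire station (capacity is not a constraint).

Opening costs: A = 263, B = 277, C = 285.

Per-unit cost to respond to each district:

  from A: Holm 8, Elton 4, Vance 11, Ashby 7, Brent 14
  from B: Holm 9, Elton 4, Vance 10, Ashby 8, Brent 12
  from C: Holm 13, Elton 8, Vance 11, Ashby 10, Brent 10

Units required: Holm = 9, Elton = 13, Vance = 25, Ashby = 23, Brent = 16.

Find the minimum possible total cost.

For any fixed open set, each district goes to its cheapest open site; total = fixed + service.
{B}: Holm→B 9·9=81, Elton→B 4·13=52, Vance→B 10·25=250, Ashby→B 8·23=184, Brent→B 12·16=192. Service 759; fixed 277; total 1036.
{A}: service 784 + fixed 263 = 1047
{C}: service 886 + fixed 285 = 1171
{A, B, C}: service 695 + fixed 825 = 1520
No other subset beats 1036.

Minimum total cost: 1036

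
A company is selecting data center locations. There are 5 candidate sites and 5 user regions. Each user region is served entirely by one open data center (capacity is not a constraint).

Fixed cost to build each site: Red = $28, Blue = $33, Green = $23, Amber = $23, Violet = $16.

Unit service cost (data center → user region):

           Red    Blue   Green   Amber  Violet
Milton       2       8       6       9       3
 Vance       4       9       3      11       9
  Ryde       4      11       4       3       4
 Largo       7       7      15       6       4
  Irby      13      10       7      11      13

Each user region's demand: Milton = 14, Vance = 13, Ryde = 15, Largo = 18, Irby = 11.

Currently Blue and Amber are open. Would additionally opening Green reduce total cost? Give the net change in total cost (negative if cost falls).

Current service cost with {Blue, Amber}: 492.
Adding Green: each user region re-picks its cheapest; new service cost 353, saving 139.
Extra fixed cost: 23. Net change = 23 − 139 = -116.
(Totals: 548 → 432.)

Yes — net change −116 (cost falls by 116).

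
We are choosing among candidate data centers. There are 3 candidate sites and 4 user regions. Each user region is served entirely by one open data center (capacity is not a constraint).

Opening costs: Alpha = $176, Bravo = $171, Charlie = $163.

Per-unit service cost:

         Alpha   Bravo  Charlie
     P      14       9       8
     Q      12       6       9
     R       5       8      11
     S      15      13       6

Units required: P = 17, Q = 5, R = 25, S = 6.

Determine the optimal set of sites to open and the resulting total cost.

For any fixed open set, each user region goes to its cheapest open site; total = fixed + service.
{Bravo}: P→Bravo 9·17=153, Q→Bravo 6·5=30, R→Bravo 8·25=200, S→Bravo 13·6=78. Service 461; fixed 171; total 632.
{Charlie}: service 492 + fixed 163 = 655
{Alpha, Charlie}: service 342 + fixed 339 = 681
{Alpha, Bravo, Charlie}: service 327 + fixed 510 = 837
No other subset beats 632.

Open Bravo only; minimum total cost 632.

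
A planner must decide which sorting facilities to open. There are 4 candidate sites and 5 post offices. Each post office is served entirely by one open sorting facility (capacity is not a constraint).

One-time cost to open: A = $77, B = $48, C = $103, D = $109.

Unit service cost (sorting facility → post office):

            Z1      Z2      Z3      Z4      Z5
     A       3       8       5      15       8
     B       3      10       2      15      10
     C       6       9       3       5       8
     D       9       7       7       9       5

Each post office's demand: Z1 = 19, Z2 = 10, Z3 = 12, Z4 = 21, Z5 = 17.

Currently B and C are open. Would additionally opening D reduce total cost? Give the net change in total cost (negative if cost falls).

Current service cost with {B, C}: 412.
Adding D: each post office re-picks its cheapest; new service cost 341, saving 71.
Extra fixed cost: 109. Net change = 109 − 71 = 38.
(Totals: 563 → 601.)

No — net change +38 (cost rises by 38).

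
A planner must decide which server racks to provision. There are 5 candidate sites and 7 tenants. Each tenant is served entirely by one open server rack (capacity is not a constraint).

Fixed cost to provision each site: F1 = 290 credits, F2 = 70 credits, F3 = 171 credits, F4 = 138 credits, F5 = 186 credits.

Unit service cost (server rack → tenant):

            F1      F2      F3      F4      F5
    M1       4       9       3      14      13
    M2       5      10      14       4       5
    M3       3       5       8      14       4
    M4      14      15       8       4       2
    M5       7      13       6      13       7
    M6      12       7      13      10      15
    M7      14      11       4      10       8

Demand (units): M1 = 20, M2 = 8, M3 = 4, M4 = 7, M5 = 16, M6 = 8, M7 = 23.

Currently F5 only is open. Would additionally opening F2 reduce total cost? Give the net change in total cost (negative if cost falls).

Current service cost with {F5}: 746.
Adding F2: each tenant re-picks its cheapest; new service cost 602, saving 144.
Extra fixed cost: 70. Net change = 70 − 144 = -74.
(Totals: 932 → 858.)

Yes — net change −74 (cost falls by 74).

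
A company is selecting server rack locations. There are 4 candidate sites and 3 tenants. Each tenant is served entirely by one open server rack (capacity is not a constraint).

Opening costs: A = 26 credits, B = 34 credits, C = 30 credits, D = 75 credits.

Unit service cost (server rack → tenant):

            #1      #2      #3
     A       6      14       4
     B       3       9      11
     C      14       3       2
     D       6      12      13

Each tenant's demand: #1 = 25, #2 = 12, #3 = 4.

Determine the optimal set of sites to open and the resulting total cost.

For any fixed open set, each tenant goes to its cheapest open site; total = fixed + service.
{B, C}: #1→B 3·25=75, #2→C 3·12=36, #3→C 2·4=8. Service 119; fixed 64; total 183.
{A, B, C}: service 119 + fixed 90 = 209
{A, C}: service 194 + fixed 56 = 250
{A, B, C, D}: service 119 + fixed 165 = 284
No other subset beats 183.

Open B and C; minimum total cost 183.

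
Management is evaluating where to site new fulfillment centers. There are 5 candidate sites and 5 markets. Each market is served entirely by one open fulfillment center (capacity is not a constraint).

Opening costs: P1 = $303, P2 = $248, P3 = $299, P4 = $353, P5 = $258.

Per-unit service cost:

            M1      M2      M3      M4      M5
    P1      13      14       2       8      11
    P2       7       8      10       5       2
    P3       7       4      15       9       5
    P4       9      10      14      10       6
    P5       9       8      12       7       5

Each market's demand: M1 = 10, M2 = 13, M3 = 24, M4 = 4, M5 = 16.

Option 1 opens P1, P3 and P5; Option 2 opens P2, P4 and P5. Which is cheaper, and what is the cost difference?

Option 1: {P1, P3, P5}: M1→P3 7·10=70, M2→P3 4·13=52, M3→P1 2·24=48, M4→P5 7·4=28, M5→P3 5·16=80. Service 278; fixed 860; total 1138.
Option 2: {P2, P4, P5}: M1→P2 7·10=70, M2→P2 8·13=104, M3→P2 10·24=240, M4→P2 5·4=20, M5→P2 2·16=32. Service 466; fixed 859; total 1325.
Difference: |1138 − 1325| = 187.

Option 1 is cheaper by 187.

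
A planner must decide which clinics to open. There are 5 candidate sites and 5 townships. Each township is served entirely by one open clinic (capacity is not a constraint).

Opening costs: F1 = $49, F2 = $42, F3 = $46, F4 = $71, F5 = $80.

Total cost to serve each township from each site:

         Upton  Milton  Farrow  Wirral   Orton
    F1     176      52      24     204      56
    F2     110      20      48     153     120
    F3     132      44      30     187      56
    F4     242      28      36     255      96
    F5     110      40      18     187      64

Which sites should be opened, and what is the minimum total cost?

Open F1 and F2; minimum total cost 454.

For any fixed open set, each township goes to its cheapest open site; total = fixed + service.
{F1, F2}: Upton→F2 110, Milton→F2 20, Farrow→F1 24, Wirral→F2 153, Orton→F1 56. Service 363; fixed 91; total 454.
{F2, F3}: Upton→F2 110, Milton→F2 20, Farrow→F3 30, Wirral→F2 153, Orton→F3 56. Service 369; fixed 88; total 457.
{F2, F5}: service 365 + fixed 122 = 487
{F1, F2, F3, F4, F5}: service 357 + fixed 288 = 645
No other subset beats 454.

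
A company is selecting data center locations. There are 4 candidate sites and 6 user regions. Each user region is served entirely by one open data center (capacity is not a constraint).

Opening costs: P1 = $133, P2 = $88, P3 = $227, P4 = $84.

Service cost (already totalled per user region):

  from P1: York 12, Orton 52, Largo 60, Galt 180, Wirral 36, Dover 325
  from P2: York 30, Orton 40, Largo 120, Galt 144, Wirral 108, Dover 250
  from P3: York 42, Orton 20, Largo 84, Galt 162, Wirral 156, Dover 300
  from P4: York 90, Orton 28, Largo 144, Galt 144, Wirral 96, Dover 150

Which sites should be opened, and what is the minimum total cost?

Open P1 and P4; minimum total cost 647.

For any fixed open set, each user region goes to its cheapest open site; total = fixed + service.
{P1, P4}: York→P1 12, Orton→P4 28, Largo→P1 60, Galt→P4 144, Wirral→P1 36, Dover→P4 150. Service 430; fixed 217; total 647.
{P1, P2, P4}: service 430 + fixed 305 = 735
{P4}: service 652 + fixed 84 = 736
{P1, P2, P3, P4}: service 422 + fixed 532 = 954
(All 15 nonempty subsets were checked; P1 and P4 is lowest.)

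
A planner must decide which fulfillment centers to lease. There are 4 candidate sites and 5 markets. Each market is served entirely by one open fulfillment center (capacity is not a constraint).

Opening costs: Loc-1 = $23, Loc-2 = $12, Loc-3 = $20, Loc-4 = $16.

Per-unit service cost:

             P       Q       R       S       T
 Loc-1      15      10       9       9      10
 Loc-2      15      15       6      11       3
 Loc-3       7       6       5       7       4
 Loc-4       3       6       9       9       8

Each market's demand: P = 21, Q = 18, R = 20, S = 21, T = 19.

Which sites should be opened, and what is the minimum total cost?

For any fixed open set, each market goes to its cheapest open site; total = fixed + service.
{Loc-2, Loc-3, Loc-4}: P→Loc-4 3·21=63, Q→Loc-3 6·18=108, R→Loc-3 5·20=100, S→Loc-3 7·21=147, T→Loc-2 3·19=57. Service 475; fixed 48; total 523.
{Loc-3, Loc-4}: P→Loc-4 3·21=63, Q→Loc-3 6·18=108, R→Loc-3 5·20=100, S→Loc-3 7·21=147, T→Loc-3 4·19=76. Service 494; fixed 36; total 530.
{Loc-1, Loc-2, Loc-3, Loc-4}: service 475 + fixed 71 = 546
{Loc-2}: P→Loc-2 15·21=315, Q→Loc-2 15·18=270, R→Loc-2 6·20=120, S→Loc-2 11·21=231, T→Loc-2 3·19=57. Service 993; fixed 12; total 1005.
No other subset beats 523.

Open Loc-2, Loc-3 and Loc-4; minimum total cost 523.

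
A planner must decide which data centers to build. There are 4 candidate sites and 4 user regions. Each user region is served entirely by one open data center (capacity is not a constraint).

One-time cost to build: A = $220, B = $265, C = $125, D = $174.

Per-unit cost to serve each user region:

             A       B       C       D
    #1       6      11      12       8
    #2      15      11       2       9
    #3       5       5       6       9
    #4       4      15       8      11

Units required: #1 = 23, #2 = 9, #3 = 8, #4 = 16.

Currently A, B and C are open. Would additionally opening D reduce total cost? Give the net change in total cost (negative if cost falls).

No — net change +174 (cost rises by 174).

Current service cost with {A, B, C}: 260.
Adding D: each user region re-picks its cheapest; new service cost 260, saving 0.
Extra fixed cost: 174. Net change = 174 − 0 = 174.
(Totals: 870 → 1044.)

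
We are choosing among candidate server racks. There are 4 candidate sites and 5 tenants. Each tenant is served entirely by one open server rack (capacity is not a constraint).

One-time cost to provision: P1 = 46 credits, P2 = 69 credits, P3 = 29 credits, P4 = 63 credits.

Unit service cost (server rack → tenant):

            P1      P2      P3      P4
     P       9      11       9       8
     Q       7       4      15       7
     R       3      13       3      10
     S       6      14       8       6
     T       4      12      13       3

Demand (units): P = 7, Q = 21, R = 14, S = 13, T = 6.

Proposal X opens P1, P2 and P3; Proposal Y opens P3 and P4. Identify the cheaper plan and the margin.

Proposal X: {P1, P2, P3}: P→P1 9·7=63, Q→P2 4·21=84, R→P1 3·14=42, S→P1 6·13=78, T→P1 4·6=24. Service 291; fixed 144; total 435.
Proposal Y: {P3, P4}: P→P4 8·7=56, Q→P4 7·21=147, R→P3 3·14=42, S→P4 6·13=78, T→P4 3·6=18. Service 341; fixed 92; total 433.
Difference: |435 − 433| = 2.

Proposal Y is cheaper by 2.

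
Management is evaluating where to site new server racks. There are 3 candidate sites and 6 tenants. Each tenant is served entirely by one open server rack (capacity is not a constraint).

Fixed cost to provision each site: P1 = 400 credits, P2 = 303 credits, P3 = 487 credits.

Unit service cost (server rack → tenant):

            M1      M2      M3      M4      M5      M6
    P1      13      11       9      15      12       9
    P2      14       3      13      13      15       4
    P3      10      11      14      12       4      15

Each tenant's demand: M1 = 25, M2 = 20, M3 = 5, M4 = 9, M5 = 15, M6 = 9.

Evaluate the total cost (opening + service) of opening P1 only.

Total cost: 1386

Each tenant is assigned to its cheapest site among the open ones.
{P1}: M1→P1 13·25=325, M2→P1 11·20=220, M3→P1 9·5=45, M4→P1 15·9=135, M5→P1 12·15=180, M6→P1 9·9=81. Service 986; fixed 400; total 1386.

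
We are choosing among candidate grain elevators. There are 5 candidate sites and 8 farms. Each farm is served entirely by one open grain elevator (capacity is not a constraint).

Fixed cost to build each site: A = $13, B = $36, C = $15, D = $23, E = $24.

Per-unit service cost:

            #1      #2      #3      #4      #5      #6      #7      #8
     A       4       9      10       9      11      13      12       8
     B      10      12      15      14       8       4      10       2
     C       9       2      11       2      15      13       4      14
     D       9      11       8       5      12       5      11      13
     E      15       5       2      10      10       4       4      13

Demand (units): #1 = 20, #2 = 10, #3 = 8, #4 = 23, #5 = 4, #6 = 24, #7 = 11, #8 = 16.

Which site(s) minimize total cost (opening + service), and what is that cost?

Open A, B, C and E; minimum total cost 454.

For any fixed open set, each farm goes to its cheapest open site; total = fixed + service.
{A, B, C, E}: #1→A 4·20=80, #2→C 2·10=20, #3→E 2·8=16, #4→C 2·23=46, #5→B 8·4=32, #6→B 4·24=96, #7→C 4·11=44, #8→B 2·16=32. Service 366; fixed 88; total 454.
{A, B, C, D, E}: #1→A 4·20=80, #2→C 2·10=20, #3→E 2·8=16, #4→C 2·23=46, #5→B 8·4=32, #6→B 4·24=96, #7→C 4·11=44, #8→B 2·16=32. Service 366; fixed 111; total 477.
{A, B, C}: service 430 + fixed 64 = 494
{A}: service 1073 + fixed 13 = 1086
No other subset beats 454.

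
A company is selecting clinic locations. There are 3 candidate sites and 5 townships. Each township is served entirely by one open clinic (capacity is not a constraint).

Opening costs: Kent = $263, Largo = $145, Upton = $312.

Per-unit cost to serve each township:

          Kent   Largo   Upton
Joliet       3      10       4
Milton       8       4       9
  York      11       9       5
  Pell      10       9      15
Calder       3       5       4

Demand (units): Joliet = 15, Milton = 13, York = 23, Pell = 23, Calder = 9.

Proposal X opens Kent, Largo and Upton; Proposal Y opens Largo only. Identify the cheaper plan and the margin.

Proposal X: {Kent, Largo, Upton}: Joliet→Kent 3·15=45, Milton→Largo 4·13=52, York→Upton 5·23=115, Pell→Largo 9·23=207, Calder→Kent 3·9=27. Service 446; fixed 720; total 1166.
Proposal Y: {Largo}: Joliet→Largo 10·15=150, Milton→Largo 4·13=52, York→Largo 9·23=207, Pell→Largo 9·23=207, Calder→Largo 5·9=45. Service 661; fixed 145; total 806.
Difference: |1166 − 806| = 360.

Proposal Y is cheaper by 360.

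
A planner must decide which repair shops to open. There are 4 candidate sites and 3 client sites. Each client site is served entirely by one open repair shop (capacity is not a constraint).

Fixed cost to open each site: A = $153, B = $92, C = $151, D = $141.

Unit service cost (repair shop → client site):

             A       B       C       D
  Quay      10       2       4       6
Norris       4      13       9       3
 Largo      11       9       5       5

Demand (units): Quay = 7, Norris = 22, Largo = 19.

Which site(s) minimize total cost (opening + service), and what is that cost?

Open D only; minimum total cost 344.

For any fixed open set, each client site goes to its cheapest open site; total = fixed + service.
{D}: Quay→D 6·7=42, Norris→D 3·22=66, Largo→D 5·19=95. Service 203; fixed 141; total 344.
{B, D}: Quay→B 2·7=14, Norris→D 3·22=66, Largo→D 5·19=95. Service 175; fixed 233; total 408.
{C}: service 321 + fixed 151 = 472
{A, B, C, D}: service 175 + fixed 537 = 712
No other subset beats 344.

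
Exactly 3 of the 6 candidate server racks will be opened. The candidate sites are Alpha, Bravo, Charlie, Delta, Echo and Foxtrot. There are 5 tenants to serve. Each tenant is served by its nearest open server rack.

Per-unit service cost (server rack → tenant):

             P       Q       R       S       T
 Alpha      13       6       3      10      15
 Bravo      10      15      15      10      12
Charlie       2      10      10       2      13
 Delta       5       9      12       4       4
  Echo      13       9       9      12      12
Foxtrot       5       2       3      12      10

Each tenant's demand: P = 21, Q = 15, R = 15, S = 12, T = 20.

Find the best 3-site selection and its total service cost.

With exactly 3 open, each tenant uses its cheapest among the chosen.
{Charlie, Delta, Foxtrot}: P→Charlie 2·21=42, Q→Foxtrot 2·15=30, R→Foxtrot 3·15=45, S→Charlie 2·12=24, T→Delta 4·20=80. Service cost 221.
{Alpha, Charlie, Delta}: service cost 281
{Alpha, Delta, Foxtrot}: service cost 308
Among all 20 size-3 choices, {Charlie, Delta, Foxtrot} is lowest.

Choose Charlie, Delta and Foxtrot; total service cost 221.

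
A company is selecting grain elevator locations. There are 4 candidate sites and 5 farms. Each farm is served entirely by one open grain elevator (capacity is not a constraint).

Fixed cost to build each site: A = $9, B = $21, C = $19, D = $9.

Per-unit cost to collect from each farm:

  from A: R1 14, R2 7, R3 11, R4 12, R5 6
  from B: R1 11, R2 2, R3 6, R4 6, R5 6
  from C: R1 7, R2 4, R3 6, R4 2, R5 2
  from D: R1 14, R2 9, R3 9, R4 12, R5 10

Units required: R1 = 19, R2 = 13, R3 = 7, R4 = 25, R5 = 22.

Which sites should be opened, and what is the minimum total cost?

For any fixed open set, each farm goes to its cheapest open site; total = fixed + service.
{B, C}: R1→C 7·19=133, R2→B 2·13=26, R3→B 6·7=42, R4→C 2·25=50, R5→C 2·22=44. Service 295; fixed 40; total 335.
{C}: service 321 + fixed 19 = 340
{A, B, C}: service 295 + fixed 49 = 344
{A, B, C, D}: service 295 + fixed 58 = 353
No other subset beats 335.

Open B and C; minimum total cost 335.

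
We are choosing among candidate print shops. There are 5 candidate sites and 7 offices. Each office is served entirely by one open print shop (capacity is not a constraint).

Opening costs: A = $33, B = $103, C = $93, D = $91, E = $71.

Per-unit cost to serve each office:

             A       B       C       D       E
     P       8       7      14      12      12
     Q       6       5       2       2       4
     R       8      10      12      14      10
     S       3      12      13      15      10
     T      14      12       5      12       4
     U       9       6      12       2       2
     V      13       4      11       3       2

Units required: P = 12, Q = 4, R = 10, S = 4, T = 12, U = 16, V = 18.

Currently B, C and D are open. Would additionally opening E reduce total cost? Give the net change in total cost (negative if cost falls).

No — net change +33 (cost rises by 33).

Current service cost with {B, C, D}: 386.
Adding E: each office re-picks its cheapest; new service cost 348, saving 38.
Extra fixed cost: 71. Net change = 71 − 38 = 33.
(Totals: 673 → 706.)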